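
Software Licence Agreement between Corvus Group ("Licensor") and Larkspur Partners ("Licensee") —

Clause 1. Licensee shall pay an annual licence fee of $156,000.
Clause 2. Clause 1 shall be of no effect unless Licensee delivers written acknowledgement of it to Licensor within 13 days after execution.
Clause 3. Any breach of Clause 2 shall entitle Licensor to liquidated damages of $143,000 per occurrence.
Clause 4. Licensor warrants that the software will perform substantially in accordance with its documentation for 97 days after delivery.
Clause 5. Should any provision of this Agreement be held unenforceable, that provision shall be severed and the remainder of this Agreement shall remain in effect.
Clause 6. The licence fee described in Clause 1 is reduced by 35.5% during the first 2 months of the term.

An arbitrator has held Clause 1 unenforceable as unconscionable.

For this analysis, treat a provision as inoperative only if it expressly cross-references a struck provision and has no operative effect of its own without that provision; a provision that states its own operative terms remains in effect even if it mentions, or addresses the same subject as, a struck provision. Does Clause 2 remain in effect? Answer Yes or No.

Clause 1 is struck. The only function of Clause 2 is the acknowledgement condition for Clause 1, so it cannot stand once Clause 1 is removed. Clause 6 has no operative effect of its own apart from Clause 1 and is therefore inoperative. Clause 3 does nothing except set the liquidated-damages amount by reference to Clause 2; with Clause 2 gone it has no independent effect and is inoperative. Under the severability clause in Clause 5, the remaining provisions continue in force. The provisions still in force are Clause 4 and Clause 5. Clause 2 is among the inoperative provisions, so the answer is no.

No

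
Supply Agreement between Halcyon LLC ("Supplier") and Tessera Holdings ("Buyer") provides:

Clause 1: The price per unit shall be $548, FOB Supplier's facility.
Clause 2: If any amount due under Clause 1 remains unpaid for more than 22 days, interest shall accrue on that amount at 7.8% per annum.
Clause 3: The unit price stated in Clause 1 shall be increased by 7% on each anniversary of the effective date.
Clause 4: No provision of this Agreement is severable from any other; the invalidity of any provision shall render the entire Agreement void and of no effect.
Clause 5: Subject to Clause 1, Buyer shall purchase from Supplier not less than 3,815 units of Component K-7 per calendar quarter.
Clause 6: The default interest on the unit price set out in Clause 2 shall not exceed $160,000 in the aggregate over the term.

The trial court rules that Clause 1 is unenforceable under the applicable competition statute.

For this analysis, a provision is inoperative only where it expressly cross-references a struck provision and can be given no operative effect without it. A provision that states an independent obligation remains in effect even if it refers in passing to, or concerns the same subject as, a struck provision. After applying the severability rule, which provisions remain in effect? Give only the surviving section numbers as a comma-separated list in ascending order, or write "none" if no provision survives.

Clause 1 is struck. Clause 2 has no operative effect of its own apart from Clause 1 and is therefore inoperative. Clause 3 has no operative effect of its own apart from Clause 1 and is therefore inoperative. Clause 6 has no operative effect of its own apart from Clause 2 and is therefore inoperative. Clause 4 provides that the Agreement is not severable, so the invalidity of any one provision voids the entire Agreement. No provision of the Agreement survives.

none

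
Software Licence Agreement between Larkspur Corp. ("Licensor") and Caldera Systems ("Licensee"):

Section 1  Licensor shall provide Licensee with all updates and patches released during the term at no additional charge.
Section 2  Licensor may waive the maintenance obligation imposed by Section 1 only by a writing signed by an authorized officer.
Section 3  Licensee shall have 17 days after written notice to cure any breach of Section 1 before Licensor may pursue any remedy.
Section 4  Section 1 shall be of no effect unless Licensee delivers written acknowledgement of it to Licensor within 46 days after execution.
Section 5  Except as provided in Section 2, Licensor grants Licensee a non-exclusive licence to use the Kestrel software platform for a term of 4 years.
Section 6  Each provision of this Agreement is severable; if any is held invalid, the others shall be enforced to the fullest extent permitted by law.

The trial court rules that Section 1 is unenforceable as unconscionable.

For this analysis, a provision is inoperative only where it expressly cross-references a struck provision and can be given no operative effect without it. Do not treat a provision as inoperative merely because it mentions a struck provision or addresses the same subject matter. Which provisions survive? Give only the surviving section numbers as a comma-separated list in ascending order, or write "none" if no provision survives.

Section 1 is struck. Section 2 operates only by reference to Section 1, so it falls with Section 1. The only function of Section 3 is the cure period for breach of Section 1, so it cannot stand once Section 1 is removed. The only function of Section 4 is the acknowledgement condition for Section 1, so it cannot stand once Section 1 is removed. Section 5 mentions Section 2 but its own obligation stands independently of Section 2, so Section 5 is not affected. Under the severability clause in Section 6, the remaining provisions continue in force. Section 5 and Section 6 remain in effect.

5, 6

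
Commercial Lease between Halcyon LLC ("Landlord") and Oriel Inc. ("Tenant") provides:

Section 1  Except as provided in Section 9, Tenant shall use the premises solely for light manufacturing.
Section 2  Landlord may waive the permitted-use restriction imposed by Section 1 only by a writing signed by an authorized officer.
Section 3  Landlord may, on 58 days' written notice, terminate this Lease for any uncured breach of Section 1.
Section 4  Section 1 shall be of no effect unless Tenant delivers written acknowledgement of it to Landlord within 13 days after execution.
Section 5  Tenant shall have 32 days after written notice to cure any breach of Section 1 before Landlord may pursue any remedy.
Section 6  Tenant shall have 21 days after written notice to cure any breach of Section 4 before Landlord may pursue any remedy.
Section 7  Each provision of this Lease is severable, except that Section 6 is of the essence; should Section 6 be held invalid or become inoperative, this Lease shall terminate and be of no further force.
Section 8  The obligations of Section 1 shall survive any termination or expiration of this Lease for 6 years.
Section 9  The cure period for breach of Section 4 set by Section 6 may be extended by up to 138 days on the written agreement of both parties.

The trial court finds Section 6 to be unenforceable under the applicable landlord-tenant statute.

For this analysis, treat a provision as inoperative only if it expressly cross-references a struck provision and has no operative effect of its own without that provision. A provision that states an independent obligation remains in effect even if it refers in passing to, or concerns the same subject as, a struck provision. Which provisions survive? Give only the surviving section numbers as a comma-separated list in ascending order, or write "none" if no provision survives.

Section 6 is struck. Section 9 has no operative effect of its own apart from Section 6 and is therefore inoperative. Section 7 makes Section 6 an essential term, and Section 6 is the provision held invalid; under Section 7, the entire Lease is therefore void. No provision of the Lease survives.

none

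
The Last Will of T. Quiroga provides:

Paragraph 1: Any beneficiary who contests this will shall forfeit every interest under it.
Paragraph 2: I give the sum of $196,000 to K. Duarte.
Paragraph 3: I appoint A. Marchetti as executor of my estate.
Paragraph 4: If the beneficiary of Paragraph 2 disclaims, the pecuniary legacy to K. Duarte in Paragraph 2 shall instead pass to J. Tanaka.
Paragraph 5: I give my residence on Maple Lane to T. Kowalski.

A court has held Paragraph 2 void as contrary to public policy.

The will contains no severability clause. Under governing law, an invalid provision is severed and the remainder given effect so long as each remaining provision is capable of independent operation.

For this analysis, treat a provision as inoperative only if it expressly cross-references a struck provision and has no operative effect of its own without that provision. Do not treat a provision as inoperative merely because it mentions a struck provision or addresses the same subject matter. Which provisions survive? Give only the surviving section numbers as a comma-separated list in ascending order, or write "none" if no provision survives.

1, 3, 5

Paragraph 2 is struck. Paragraph 4 operates only by reference to Paragraph 2, so it falls with Paragraph 2. Under the stated default rule, only provisions that cannot operate independently fall away; the rest are enforced. The provisions still in force are Paragraph 1, Paragraph 3, and Paragraph 5.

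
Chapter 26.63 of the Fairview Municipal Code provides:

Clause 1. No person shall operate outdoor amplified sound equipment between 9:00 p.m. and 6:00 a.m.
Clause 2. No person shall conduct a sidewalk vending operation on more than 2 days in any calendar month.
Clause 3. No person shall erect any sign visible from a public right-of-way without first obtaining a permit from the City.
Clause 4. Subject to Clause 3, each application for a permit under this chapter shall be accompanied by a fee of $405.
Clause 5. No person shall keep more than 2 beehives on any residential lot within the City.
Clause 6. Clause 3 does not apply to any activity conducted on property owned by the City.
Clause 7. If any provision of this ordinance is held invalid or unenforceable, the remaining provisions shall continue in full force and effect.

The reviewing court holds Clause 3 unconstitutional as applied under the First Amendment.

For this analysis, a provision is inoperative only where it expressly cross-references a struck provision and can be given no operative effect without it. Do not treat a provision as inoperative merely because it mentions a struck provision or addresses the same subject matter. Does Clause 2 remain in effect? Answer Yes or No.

Clause 3 is struck. Clause 6 operates only by reference to Clause 3, so it falls with Clause 3. Clause 4 mentions Clause 3 but its own obligation stands independently of Clause 3, so Clause 4 is not affected. Clause 7 is a severability clause and preserves every provision that can still be given independent effect. That leaves Clause 1, Clause 2, Clause 4, Clause 5, and Clause 7 in effect. Clause 2 is among the surviving provisions, so the answer is yes.

Yes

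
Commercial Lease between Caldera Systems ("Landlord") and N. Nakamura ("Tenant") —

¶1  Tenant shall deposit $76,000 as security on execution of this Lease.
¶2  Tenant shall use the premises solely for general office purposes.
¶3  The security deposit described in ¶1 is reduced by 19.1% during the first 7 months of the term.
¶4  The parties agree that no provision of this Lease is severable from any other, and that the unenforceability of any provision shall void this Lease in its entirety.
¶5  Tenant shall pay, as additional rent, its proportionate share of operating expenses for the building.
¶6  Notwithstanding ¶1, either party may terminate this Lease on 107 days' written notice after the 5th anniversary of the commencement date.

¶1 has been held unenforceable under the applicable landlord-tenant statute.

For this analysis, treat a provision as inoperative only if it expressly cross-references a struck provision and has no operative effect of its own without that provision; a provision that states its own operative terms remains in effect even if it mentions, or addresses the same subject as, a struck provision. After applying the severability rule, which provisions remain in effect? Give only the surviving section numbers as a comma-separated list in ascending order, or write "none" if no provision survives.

¶1 is struck. ¶3 does nothing except set the introductory reduction to the security deposit by reference to ¶1; with ¶1 gone it has no independent effect and is inoperative. ¶4 provides that the Lease is not severable, so the invalidity of any one provision voids the entire Lease. No provision of the Lease survives.

none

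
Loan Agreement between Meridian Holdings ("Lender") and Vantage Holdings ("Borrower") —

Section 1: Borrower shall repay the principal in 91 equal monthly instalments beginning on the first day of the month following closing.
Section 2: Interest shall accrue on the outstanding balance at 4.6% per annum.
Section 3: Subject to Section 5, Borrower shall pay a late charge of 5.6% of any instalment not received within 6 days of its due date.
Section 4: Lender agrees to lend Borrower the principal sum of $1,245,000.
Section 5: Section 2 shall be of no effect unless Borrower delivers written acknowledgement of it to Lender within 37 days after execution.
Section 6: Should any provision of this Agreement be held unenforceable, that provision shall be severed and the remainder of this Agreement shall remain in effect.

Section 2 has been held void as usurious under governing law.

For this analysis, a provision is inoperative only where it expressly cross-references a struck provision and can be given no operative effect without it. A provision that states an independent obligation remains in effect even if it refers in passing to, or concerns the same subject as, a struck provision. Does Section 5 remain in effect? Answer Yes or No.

No

Section 2 is struck. The only function of Section 5 is the acknowledgement condition for Section 2, so it cannot stand once Section 2 is removed. Section 3 mentions Section 5 but its own obligation stands independently of Section 5, so Section 3 is not affected. Under the severability clause in Section 6, the remaining provisions continue in force. The provisions still in force are Section 1, Section 3, Section 4, and Section 6. Section 5 is among the inoperative provisions, so the answer is no.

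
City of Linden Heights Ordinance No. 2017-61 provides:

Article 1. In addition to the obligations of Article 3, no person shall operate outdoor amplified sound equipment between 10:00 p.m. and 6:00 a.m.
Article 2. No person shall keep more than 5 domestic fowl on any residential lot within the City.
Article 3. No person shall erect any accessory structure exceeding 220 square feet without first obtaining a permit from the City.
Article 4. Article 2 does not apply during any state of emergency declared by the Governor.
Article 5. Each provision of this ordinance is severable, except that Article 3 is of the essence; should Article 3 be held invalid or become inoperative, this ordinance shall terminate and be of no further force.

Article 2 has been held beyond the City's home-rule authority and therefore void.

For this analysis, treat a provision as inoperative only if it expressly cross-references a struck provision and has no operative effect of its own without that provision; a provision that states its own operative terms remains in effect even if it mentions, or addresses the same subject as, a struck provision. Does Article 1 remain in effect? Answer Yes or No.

Article 2 is struck. The only function of Article 4 is the emergency suspension of Article 2, so it cannot stand once Article 2 is removed. Article 5 makes Article 3 an essential term, but Article 3 is unaffected, so the severability proviso in Article 5 preserves the remaining provisions. The provisions still in force are Article 1, Article 3, and Article 5. Article 1 is among the surviving provisions, so the answer is yes.

Yes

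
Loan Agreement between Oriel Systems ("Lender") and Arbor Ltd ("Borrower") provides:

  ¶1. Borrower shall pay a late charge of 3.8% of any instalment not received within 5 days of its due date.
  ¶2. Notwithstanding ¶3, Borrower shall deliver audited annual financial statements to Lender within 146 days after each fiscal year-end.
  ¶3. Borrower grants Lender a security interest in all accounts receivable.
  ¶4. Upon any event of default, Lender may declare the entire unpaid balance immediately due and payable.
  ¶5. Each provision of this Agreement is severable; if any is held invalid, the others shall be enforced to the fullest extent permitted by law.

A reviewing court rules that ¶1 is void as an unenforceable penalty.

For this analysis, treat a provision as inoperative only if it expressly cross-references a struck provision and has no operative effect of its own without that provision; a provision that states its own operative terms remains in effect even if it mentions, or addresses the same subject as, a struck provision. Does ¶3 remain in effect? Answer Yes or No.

Yes

¶1 is struck. No other provision's operative terms depend on ¶1. ¶5 is a severability clause and preserves every provision that can still be given independent effect. The provisions still in force are ¶2, ¶3, ¶4, and ¶5. ¶3 is among the surviving provisions, so the answer is yes.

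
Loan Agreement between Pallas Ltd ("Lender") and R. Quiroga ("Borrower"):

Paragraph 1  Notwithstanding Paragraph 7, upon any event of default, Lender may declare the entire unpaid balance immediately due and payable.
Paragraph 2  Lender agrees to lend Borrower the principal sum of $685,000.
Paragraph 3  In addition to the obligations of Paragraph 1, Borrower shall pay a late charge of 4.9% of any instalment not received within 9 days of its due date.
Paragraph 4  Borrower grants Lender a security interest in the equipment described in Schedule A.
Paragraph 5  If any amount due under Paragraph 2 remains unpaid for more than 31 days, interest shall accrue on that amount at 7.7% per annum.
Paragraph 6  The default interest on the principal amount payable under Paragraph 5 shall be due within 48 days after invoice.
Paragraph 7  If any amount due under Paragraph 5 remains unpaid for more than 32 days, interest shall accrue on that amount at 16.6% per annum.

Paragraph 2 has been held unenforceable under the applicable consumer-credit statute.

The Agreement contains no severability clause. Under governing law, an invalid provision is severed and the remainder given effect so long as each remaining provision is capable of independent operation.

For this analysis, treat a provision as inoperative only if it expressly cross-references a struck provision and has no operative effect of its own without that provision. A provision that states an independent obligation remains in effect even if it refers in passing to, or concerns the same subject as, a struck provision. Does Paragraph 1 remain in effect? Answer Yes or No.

Yes

Paragraph 2 is struck. Paragraph 5 operates only by reference to Paragraph 2, so it falls with Paragraph 2. Paragraph 6 has no operative effect of its own apart from Paragraph 5 and is therefore inoperative. Paragraph 7 has no operative effect of its own apart from Paragraph 5 and is therefore inoperative. Although Paragraph 1 refers to Paragraph 7, its operative terms do not depend on Paragraph 7, so it remains in effect. With no severability clause, the stated default rule severs what cannot stand and enforces each remaining provision that can operate on its own. That leaves Paragraph 1, Paragraph 3, and Paragraph 4 in effect. Paragraph 1 is among the surviving provisions, so the answer is yes.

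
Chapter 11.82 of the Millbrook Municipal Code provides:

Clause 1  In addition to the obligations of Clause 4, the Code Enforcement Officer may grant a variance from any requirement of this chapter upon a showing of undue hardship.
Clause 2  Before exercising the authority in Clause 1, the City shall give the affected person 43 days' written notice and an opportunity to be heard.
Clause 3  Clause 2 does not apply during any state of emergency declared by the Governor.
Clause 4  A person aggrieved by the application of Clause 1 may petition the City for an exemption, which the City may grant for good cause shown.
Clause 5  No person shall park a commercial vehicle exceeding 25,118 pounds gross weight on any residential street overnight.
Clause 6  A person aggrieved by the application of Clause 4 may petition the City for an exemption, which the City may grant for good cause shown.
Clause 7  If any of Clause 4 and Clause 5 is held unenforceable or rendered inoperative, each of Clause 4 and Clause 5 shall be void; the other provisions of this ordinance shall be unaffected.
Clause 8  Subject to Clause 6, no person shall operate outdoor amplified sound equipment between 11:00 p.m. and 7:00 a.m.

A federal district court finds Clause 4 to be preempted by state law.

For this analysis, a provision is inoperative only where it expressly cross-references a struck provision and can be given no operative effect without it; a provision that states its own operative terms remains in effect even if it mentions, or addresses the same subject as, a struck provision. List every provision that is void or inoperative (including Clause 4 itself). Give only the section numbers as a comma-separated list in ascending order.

Clause 4 is struck. The only function of Clause 6 is the exemption procedure for Clause 4, so it cannot stand once Clause 4 is removed. Although Clause 1 refers to Clause 4, its operative terms do not depend on Clause 4, so it remains in effect. Although Clause 8 refers to Clause 6, its operative terms do not depend on Clause 6, so it remains in effect. Clause 7 declares Clause 4 and Clause 5 mutually dependent; since one of them has fallen, all of them are of no effect. That brings down Clause 5 as well. The remainder continues in force under Clause 7. Clause 1, Clause 2, Clause 3, Clause 7, and Clause 8 remain in effect.

4, 5, 6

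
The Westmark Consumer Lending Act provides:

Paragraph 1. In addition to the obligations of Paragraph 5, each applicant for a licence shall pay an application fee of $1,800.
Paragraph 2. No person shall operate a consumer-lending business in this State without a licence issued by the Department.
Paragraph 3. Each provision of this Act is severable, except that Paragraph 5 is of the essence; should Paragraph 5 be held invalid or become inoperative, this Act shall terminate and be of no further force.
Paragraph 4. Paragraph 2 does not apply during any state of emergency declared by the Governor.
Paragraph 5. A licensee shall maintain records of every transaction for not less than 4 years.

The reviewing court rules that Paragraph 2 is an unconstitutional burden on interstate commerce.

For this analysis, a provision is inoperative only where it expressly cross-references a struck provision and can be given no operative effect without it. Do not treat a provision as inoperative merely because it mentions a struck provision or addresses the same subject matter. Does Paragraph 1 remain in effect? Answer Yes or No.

Paragraph 2 is struck. The only function of Paragraph 4 is the emergency suspension of Paragraph 2, so it cannot stand once Paragraph 2 is removed. Paragraph 3 makes Paragraph 5 an essential term, but Paragraph 5 is unaffected, so the severability proviso in Paragraph 3 preserves the remaining provisions. That leaves Paragraph 1, Paragraph 3, and Paragraph 5 in effect. Paragraph 1 is among the surviving provisions, so the answer is yes.

Yes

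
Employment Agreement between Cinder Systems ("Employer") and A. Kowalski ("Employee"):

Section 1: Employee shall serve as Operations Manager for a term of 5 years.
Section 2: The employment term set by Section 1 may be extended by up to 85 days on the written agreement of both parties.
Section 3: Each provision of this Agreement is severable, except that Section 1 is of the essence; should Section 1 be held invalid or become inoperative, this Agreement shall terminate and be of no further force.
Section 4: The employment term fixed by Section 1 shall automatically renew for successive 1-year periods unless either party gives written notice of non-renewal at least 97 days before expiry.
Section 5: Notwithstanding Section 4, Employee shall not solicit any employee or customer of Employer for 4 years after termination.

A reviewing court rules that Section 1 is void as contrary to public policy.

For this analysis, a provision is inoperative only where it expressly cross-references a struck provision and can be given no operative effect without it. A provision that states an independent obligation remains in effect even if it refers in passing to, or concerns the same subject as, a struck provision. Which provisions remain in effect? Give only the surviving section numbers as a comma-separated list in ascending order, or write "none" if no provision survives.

none

Section 1 is struck. Section 2 has no operative effect of its own apart from Section 1 and is therefore inoperative. Section 4 does nothing except set the renewal of the employment term by reference to Section 1; with Section 1 gone it has no independent effect and is inoperative. Section 3 makes Section 1 an essential term, and Section 1 is the provision held invalid; under Section 3, the entire Agreement is therefore void. No provision of the Agreement survives.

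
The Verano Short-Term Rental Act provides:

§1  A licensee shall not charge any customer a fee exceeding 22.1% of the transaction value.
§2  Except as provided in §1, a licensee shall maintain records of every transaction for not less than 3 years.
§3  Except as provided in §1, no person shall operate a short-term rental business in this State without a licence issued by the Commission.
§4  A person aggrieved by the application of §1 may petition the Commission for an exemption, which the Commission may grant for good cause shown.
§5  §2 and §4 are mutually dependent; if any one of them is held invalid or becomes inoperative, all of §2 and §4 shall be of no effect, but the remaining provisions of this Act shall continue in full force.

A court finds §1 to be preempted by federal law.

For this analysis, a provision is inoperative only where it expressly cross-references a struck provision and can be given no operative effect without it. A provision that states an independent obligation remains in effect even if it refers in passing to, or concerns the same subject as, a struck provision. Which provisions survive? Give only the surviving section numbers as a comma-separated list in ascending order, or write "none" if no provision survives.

§1 is struck. §4 merely fixes the exemption procedure for §1; with §1 gone it has nothing to operate on and falls away. Although §3 refers to §1, its operative terms do not depend on §1, so it remains in effect. §5 declares §2 and §4 mutually dependent; since one of them has fallen, all of them are of no effect. That brings down §2 as well. The remainder continues in force under §5. §3 and §5 remain in effect.

3, 5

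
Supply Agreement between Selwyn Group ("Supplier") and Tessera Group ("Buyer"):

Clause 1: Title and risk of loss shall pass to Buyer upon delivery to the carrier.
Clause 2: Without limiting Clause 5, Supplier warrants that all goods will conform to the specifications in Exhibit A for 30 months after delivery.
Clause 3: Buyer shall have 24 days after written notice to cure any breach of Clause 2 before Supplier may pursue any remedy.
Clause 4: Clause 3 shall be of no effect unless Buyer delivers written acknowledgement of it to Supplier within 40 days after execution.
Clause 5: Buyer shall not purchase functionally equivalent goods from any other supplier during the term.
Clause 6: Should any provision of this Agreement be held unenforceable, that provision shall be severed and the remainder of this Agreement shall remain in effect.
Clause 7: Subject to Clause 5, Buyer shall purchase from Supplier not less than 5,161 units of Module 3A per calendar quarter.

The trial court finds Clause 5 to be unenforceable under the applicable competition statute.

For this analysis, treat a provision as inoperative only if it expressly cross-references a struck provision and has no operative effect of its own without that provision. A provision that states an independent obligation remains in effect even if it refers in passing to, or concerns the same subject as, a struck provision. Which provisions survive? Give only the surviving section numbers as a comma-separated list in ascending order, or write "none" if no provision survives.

Clause 5 is struck. Although Clause 2 refers to Clause 5, its operative terms do not depend on Clause 5, so it remains in effect. Although Clause 7 refers to Clause 5, its operative terms do not depend on Clause 5, so it remains in effect. Nothing else in the Agreement is defined by reference to Clause 5. Under the severability clause in Clause 6, the remaining provisions continue in force. That leaves Clause 1, Clause 2, Clause 3, Clause 4, Clause 6, and Clause 7 in effect.

1, 2, 3, 4, 6, 7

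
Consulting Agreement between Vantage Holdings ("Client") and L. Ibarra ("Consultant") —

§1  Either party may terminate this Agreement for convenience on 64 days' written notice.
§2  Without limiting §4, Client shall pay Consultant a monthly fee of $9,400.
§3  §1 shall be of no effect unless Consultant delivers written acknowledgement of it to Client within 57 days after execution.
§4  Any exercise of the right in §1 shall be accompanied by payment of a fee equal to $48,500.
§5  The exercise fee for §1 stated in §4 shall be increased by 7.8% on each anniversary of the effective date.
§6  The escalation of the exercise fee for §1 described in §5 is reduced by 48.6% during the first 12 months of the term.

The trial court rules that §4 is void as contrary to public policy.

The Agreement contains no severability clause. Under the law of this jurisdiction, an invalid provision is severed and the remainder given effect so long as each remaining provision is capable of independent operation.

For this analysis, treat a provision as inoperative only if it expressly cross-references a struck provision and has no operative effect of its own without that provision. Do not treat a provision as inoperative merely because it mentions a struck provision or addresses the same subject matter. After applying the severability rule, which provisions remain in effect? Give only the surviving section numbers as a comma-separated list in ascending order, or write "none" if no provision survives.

§4 is struck. The whole of §5 is the escalation of the exercise fee for §1, defined by reference to §4, so §5 cannot stand once §4 is removed. §6 has no operative effect of its own apart from §5 and is therefore inoperative. §2 mentions §4 but its own obligation stands independently of §4, so §2 is not affected. With no severability clause, the stated default rule severs what cannot stand and enforces each remaining provision that can operate on its own. That leaves §1, §2, and §3 in effect.

1, 2, 3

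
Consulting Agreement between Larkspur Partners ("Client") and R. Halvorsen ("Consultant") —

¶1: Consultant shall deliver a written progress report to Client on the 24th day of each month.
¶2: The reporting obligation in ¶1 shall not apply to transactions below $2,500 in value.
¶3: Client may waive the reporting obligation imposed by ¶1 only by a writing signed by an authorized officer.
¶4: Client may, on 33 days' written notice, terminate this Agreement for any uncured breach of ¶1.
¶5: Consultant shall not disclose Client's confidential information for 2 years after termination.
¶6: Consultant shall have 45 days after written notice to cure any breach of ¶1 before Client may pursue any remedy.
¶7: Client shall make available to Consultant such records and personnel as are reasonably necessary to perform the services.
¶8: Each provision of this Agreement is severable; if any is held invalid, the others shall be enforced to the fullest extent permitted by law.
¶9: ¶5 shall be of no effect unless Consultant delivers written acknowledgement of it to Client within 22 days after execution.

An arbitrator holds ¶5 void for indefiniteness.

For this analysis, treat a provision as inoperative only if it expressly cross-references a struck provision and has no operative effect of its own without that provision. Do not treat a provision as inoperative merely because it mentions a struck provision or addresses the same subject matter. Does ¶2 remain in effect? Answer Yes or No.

Yes

¶5 is struck. The only function of ¶9 is the acknowledgement condition for ¶5, so it cannot stand once ¶5 is removed. Under the severability clause in ¶8, the remaining provisions continue in force. That leaves ¶1, ¶2, ¶3, ¶4, ¶6, ¶7, and ¶8 in effect. ¶2 is among the surviving provisions, so the answer is yes.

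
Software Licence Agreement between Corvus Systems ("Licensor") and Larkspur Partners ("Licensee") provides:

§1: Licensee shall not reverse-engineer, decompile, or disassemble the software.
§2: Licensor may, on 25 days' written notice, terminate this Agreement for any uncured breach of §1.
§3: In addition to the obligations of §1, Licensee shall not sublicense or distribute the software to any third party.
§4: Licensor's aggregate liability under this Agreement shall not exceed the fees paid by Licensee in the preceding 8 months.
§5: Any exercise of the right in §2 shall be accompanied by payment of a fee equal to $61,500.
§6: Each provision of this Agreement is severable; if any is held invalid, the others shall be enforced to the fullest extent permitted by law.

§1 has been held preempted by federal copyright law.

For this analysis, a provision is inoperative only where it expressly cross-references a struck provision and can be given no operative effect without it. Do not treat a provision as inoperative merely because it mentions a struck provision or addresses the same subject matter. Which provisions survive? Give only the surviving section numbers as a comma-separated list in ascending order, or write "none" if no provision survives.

3, 4, 6

§1 is struck. The only function of §2 is the termination right for breach of §1, so it cannot stand once §1 is removed. §5 has no operative effect of its own apart from §2 and is therefore inoperative. Although §3 refers to §1, its operative terms do not depend on §1, so it remains in effect. Under the severability clause in §6, the remaining provisions continue in force. That leaves §3, §4, and §6 in effect.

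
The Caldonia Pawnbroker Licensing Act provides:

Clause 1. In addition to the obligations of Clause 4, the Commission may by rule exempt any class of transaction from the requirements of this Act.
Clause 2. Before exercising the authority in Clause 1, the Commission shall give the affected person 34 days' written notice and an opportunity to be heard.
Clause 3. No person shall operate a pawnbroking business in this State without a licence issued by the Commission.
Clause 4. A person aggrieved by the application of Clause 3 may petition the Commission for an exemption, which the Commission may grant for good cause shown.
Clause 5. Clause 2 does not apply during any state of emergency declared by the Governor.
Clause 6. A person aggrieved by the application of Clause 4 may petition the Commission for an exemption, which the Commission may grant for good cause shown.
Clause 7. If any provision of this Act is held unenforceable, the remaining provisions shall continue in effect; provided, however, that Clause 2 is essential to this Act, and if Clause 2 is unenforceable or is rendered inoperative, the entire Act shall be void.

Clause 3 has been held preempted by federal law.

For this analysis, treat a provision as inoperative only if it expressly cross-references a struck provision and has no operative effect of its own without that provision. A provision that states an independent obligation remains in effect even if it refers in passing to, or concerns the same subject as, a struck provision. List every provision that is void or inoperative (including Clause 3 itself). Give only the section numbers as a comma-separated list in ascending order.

Clause 3 is struck. Clause 4 merely fixes the exemption procedure for Clause 3; with Clause 3 gone it has nothing to operate on and falls away. Clause 6 operates only by reference to Clause 4, so it falls with Clause 4. Although Clause 1 refers to Clause 4, its operative terms do not depend on Clause 4, so it remains in effect. Clause 7 makes Clause 2 an essential term, but Clause 2 is unaffected, so the severability proviso in Clause 7 preserves the remaining provisions. That leaves Clause 1, Clause 2, Clause 5, and Clause 7 in effect.

3, 4, 6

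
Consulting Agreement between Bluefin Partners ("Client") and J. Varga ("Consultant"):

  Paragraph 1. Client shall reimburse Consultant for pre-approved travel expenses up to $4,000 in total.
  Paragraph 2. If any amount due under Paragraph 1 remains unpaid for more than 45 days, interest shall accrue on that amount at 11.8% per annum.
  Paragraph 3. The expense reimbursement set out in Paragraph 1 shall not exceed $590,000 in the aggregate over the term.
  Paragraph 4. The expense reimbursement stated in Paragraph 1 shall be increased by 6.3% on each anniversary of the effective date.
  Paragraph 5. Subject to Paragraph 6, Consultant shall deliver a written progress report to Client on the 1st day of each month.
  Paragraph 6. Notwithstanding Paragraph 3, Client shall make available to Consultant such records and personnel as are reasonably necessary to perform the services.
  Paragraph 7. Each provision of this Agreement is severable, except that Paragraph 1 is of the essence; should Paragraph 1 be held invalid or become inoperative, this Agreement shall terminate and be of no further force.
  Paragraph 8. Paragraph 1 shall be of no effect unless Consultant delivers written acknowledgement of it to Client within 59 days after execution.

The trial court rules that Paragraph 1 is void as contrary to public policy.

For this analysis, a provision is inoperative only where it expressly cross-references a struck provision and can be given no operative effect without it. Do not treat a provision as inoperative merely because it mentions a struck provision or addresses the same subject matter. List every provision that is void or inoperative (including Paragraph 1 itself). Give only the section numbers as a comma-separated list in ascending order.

Paragraph 1 is struck. The whole of Paragraph 2 is the default interest on the expense reimbursement, defined by reference to Paragraph 1, so Paragraph 2 cannot stand once Paragraph 1 is removed. The whole of Paragraph 3 is the aggregate cap on the expense reimbursement, defined by reference to Paragraph 1, so Paragraph 3 cannot stand once Paragraph 1 is removed. Paragraph 4 has no operative effect of its own apart from Paragraph 1 and is therefore inoperative. Paragraph 8 merely fixes the acknowledgement condition for Paragraph 1; with Paragraph 1 gone it has nothing to operate on and falls away. Paragraph 7 makes Paragraph 1 an essential term, and Paragraph 1 is the provision held invalid; under Paragraph 7, the entire Agreement is therefore void. No provision of the Agreement survives.

1, 2, 3, 4, 5, 6, 7, 8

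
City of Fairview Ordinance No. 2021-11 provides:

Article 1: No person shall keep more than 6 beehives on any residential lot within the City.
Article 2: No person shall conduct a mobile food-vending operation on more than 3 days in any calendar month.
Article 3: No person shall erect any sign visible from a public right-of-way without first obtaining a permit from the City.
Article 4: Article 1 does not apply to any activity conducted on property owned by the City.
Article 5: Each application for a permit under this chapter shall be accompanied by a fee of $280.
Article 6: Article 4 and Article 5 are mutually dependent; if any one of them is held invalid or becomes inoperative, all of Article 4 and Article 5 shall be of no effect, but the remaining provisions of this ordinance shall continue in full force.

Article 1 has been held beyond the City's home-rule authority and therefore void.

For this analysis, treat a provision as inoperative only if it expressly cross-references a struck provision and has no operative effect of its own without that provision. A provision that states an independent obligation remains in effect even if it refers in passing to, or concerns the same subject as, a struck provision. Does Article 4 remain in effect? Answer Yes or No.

No

Article 1 is struck. Article 4 operates only by reference to Article 1, so it falls with Article 1. Article 6 declares Article 4 and Article 5 mutually dependent; since one of them has fallen, all of them are of no effect. That brings down Article 5 as well. The remainder continues in force under Article 6. The provisions still in force are Article 2, Article 3, and Article 6. Article 4 is among the inoperative provisions, so the answer is no.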